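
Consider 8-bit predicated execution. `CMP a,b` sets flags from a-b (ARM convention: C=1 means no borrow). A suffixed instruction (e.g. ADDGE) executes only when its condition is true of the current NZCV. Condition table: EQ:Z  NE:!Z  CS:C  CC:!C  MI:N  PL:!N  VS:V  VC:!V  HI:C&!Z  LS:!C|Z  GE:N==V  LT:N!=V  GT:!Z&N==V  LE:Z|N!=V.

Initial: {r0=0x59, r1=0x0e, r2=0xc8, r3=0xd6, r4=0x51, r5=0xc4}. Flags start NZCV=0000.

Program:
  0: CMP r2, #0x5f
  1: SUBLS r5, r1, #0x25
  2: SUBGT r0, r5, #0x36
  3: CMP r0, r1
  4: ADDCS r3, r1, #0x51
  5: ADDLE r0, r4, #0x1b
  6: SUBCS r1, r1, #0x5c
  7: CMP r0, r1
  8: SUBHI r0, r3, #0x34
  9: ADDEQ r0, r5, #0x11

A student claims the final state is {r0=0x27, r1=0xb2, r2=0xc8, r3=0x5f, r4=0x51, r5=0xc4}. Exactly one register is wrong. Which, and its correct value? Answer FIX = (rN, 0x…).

0: ✓ CMP  NZCV=0011
1: · SUBLS
2: · SUBGT
3: ✓ CMP  NZCV=0010
4: ✓ ADDCS  r3←0x5f
5: · ADDLE
6: ✓ SUBCS  r1←0xb2
7: ✓ CMP  NZCV=1001
8: · SUBHI
9: · ADDEQ

FIX = (r0, 0x59)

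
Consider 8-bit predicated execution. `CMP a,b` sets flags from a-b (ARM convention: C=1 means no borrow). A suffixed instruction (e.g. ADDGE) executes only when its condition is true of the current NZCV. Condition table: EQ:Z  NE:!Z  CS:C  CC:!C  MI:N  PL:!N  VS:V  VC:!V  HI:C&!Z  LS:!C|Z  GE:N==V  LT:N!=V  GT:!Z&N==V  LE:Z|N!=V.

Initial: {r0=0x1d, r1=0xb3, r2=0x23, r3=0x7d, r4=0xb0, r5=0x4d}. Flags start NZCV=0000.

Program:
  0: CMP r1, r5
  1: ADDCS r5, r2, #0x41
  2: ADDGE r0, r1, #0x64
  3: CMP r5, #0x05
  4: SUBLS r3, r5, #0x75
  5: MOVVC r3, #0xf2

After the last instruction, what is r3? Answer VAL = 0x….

[0] flags=0011 → (cmp)
[1] flags=0011 CS?T → r5=0x64
[2] flags=0011 GE?F → skip
[3] flags=0010 → (cmp)
[4] flags=0010 LS?F → skip
[5] flags=0010 VC?T → r3=0xf2

VAL = 0xf2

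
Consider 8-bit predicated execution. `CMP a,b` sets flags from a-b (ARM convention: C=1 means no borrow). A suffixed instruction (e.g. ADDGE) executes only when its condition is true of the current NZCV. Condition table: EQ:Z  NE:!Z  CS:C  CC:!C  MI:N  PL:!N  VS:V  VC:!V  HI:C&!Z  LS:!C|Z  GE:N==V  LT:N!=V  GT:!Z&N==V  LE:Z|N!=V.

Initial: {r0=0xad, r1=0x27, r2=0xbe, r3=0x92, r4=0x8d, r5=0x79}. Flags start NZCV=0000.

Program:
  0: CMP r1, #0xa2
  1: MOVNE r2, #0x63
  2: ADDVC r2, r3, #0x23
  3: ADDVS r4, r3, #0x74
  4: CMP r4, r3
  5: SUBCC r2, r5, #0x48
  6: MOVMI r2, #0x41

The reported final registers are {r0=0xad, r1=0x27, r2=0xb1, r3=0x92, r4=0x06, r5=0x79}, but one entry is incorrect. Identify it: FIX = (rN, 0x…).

FIX = (r2, 0x31)

0: ✓ CMP  NZCV=1001
1: ✓ MOVNE  r2←0x63
2: · ADDVC
3: ✓ ADDVS  r4←0x06
4: ✓ CMP  NZCV=0000
5: ✓ SUBCC  r2←0x31
6: · MOVMI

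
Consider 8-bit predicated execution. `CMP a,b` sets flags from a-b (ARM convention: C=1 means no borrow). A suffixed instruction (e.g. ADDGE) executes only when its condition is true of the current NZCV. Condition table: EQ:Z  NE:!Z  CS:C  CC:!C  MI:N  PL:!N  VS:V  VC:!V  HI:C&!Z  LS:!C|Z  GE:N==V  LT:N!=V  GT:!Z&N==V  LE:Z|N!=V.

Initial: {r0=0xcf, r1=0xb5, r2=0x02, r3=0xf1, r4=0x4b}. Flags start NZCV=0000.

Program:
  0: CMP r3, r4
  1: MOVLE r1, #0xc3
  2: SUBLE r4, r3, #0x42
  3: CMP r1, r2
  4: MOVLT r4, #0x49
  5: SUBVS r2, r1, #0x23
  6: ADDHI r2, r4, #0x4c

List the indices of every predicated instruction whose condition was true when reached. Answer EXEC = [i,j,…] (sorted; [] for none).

EXEC = [1,2,4,6]

0: ✓ CMP  NZCV=1010
1: ✓ MOVLE  r1←0xc3
2: ✓ SUBLE  r4←0xaf
3: ✓ CMP  NZCV=1010
4: ✓ MOVLT  r4←0x49
5: · SUBVS
6: ✓ ADDHI  r2←0x95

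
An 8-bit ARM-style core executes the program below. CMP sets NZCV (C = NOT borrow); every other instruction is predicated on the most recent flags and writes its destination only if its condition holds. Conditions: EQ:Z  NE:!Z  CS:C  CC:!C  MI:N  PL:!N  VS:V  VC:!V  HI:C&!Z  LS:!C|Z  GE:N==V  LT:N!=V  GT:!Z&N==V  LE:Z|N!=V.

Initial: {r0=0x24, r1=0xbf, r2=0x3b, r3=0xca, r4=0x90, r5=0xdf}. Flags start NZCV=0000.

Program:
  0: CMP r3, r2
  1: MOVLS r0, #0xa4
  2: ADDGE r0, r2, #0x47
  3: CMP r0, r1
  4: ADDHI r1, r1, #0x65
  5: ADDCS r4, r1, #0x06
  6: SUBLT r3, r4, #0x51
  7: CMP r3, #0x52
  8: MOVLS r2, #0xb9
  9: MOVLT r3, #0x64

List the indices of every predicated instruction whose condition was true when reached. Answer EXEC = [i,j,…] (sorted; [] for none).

EXEC = [9]

0: ✓ CMP  NZCV=1010
1: · MOVLS
2: · ADDGE
3: ✓ CMP  NZCV=0000
4: · ADDHI
5: · ADDCS
6: · SUBLT
7: ✓ CMP  NZCV=0011
8: · MOVLS
9: ✓ MOVLT  r3←0x64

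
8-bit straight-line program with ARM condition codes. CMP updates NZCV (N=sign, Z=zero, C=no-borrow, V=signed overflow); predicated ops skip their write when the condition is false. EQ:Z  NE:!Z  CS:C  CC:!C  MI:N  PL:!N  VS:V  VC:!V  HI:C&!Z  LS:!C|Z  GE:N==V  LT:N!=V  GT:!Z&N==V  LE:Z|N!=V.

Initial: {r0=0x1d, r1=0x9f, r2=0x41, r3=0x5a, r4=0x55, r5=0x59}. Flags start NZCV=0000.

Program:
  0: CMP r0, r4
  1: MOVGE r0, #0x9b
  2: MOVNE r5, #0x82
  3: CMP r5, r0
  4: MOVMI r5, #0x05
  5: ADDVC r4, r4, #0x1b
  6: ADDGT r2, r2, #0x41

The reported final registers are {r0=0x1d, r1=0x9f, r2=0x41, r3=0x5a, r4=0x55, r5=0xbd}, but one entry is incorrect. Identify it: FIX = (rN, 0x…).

FIX = (r5, 0x82)

0: ✓ CMP  NZCV=1000
1: · MOVGE
2: ✓ MOVNE  r5←0x82
3: ✓ CMP  NZCV=0011
4: · MOVMI
5: · ADDVC
6: · ADDGT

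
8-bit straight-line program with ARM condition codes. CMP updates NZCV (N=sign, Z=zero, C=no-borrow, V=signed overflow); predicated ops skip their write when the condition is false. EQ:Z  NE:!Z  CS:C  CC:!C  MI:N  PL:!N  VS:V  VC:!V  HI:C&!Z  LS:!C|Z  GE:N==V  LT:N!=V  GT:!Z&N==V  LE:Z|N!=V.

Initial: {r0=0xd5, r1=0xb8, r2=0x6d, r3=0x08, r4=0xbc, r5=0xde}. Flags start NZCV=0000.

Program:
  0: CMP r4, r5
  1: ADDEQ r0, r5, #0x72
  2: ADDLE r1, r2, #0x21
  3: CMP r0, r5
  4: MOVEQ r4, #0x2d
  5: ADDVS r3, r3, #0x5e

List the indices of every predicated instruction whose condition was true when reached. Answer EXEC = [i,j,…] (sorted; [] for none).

[0] flags=1000 → (cmp)
[1] flags=1000 EQ?F → skip
[2] flags=1000 LE?T → r1=0x8e
[3] flags=1000 → (cmp)
[4] flags=1000 EQ?F → skip
[5] flags=1000 VS?F → skip

EXEC = [2]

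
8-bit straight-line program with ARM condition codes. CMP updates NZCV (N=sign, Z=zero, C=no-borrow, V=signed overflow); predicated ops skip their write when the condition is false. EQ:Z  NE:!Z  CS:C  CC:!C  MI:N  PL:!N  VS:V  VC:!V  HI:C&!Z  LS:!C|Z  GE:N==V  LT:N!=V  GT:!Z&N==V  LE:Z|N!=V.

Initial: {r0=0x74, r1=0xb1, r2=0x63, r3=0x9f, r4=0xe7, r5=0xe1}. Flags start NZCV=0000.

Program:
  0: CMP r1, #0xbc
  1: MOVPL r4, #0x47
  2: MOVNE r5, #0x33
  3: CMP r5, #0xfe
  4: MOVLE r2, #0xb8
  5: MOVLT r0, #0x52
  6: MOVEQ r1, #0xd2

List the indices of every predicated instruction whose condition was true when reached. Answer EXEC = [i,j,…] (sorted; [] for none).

[0] flags=1000 → (cmp)
[1] flags=1000 PL?F → skip
[2] flags=1000 NE?T → r5=0x33
[3] flags=0000 → (cmp)
[4] flags=0000 LE?F → skip
[5] flags=0000 LT?F → skip
[6] flags=0000 EQ?F → skip

EXEC = [2]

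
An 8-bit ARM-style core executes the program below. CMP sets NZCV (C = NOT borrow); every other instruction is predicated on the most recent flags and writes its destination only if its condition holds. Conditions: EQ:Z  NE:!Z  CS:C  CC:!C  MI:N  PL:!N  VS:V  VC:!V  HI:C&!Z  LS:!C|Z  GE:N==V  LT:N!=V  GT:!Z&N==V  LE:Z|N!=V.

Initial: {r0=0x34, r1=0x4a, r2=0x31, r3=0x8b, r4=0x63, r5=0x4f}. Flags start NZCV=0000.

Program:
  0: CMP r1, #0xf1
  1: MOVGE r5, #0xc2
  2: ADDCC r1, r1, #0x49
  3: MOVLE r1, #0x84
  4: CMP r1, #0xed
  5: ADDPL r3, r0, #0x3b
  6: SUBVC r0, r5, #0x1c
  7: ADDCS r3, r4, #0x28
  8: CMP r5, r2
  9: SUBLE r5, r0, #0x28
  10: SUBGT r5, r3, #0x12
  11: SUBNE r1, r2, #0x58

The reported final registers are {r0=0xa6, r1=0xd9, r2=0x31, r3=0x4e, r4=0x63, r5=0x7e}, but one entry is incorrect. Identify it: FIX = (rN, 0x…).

FIX = (r3, 0x8b)

0: ✓ CMP  NZCV=0000
1: ✓ MOVGE  r5←0xc2
2: ✓ ADDCC  r1←0x93
3: · MOVLE
4: ✓ CMP  NZCV=1000
5: · ADDPL
6: ✓ SUBVC  r0←0xa6
7: · ADDCS
8: ✓ CMP  NZCV=1010
9: ✓ SUBLE  r5←0x7e
10: · SUBGT
11: ✓ SUBNE  r1←0xd9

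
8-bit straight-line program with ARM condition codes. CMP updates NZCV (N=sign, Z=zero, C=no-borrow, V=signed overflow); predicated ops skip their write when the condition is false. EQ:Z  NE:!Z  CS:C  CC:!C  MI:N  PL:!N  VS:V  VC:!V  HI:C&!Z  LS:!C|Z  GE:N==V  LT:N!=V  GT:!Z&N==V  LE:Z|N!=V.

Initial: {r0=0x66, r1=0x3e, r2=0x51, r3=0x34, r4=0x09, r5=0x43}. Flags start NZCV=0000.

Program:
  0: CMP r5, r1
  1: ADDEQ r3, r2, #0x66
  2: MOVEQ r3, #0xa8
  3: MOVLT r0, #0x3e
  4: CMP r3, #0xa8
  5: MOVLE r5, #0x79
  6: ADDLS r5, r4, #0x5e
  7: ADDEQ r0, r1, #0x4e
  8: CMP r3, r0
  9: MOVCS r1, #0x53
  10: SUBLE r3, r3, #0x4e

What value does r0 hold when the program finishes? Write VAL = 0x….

VAL = 0x66

[0] flags=0010 → (cmp)
[1] flags=0010 EQ?F → skip
[2] flags=0010 EQ?F → skip
[3] flags=0010 LT?F → skip
[4] flags=1001 → (cmp)
[5] flags=1001 LE?F → skip
[6] flags=1001 LS?T → r5=0x67
[7] flags=1001 EQ?F → skip
[8] flags=1000 → (cmp)
[9] flags=1000 CS?F → skip
[10] flags=1000 LE?T → r3=0xe6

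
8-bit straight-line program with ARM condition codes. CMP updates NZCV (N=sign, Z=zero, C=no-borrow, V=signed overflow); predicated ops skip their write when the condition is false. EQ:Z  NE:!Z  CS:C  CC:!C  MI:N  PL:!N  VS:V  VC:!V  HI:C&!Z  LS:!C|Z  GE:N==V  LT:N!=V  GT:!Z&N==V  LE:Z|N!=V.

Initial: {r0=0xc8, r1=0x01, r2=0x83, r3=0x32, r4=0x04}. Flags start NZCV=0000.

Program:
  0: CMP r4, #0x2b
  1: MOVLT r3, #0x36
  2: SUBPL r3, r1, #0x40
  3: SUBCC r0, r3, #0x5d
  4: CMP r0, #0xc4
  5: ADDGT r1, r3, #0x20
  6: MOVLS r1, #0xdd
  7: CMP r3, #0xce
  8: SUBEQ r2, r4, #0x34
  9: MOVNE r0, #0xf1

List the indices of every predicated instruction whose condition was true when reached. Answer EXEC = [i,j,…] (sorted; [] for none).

EXEC = [1,3,5,9]

[0] flags=1000 → (cmp)
[1] flags=1000 LT?T → r3=0x36
[2] flags=1000 PL?F → skip
[3] flags=1000 CC?T → r0=0xd9
[4] flags=0010 → (cmp)
[5] flags=0010 GT?T → r1=0x56
[6] flags=0010 LS?F → skip
[7] flags=0000 → (cmp)
[8] flags=0000 EQ?F → skip
[9] flags=0000 NE?T → r0=0xf1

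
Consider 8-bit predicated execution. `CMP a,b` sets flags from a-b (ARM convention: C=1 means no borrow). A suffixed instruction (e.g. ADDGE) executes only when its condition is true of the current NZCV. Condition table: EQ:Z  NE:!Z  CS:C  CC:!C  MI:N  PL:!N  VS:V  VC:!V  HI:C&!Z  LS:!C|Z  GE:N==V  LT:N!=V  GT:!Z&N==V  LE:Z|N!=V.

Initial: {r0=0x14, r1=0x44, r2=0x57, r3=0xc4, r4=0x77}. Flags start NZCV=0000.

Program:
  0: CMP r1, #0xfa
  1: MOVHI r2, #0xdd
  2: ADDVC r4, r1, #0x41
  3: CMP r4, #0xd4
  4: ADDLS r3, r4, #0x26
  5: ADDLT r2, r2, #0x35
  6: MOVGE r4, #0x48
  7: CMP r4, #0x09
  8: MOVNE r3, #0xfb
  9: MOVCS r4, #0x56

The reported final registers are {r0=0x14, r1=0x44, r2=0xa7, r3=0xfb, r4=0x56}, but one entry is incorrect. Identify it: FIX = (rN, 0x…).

FIX = (r2, 0x8c)

[0] flags=0000 → (cmp)
[1] flags=0000 HI?F → skip
[2] flags=0000 VC?T → r4=0x85
[3] flags=1000 → (cmp)
[4] flags=1000 LS?T → r3=0xab
[5] flags=1000 LT?T → r2=0x8c
[6] flags=1000 GE?F → skip
[7] flags=0011 → (cmp)
[8] flags=0011 NE?T → r3=0xfb
[9] flags=0011 CS?T → r4=0x56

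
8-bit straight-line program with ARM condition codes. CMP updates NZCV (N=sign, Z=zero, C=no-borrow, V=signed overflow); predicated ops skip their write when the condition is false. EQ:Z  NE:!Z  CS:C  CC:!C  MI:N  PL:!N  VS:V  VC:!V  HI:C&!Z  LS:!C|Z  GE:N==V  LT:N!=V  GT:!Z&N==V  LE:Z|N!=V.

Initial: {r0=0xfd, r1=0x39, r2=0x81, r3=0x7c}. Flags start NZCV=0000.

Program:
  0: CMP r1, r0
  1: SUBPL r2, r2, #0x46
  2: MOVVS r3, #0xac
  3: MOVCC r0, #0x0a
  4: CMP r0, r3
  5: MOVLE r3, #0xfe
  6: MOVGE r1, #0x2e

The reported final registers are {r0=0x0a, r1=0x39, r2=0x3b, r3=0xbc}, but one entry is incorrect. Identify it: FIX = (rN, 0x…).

FIX = (r3, 0xfe)

[0] flags=0000 → (cmp)
[1] flags=0000 PL?T → r2=0x3b
[2] flags=0000 VS?F → skip
[3] flags=0000 CC?T → r0=0x0a
[4] flags=1000 → (cmp)
[5] flags=1000 LE?T → r3=0xfe
[6] flags=1000 GE?F → skip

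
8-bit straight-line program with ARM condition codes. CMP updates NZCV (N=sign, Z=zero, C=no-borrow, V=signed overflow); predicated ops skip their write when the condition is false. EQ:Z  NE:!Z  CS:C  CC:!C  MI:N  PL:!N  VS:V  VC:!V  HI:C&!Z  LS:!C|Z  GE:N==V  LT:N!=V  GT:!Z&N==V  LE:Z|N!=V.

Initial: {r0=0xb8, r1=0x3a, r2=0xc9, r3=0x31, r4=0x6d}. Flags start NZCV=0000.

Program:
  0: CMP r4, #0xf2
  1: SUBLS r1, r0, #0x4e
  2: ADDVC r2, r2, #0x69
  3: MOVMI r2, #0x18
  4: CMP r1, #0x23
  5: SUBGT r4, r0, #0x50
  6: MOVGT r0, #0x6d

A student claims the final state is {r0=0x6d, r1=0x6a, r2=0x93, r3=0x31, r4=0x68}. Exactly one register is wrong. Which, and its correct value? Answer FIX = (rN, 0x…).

[0] flags=0000 → (cmp)
[1] flags=0000 LS?T → r1=0x6a
[2] flags=0000 VC?T → r2=0x32
[3] flags=0000 MI?F → skip
[4] flags=0010 → (cmp)
[5] flags=0010 GT?T → r4=0x68
[6] flags=0010 GT?T → r0=0x6d

FIX = (r2, 0x32)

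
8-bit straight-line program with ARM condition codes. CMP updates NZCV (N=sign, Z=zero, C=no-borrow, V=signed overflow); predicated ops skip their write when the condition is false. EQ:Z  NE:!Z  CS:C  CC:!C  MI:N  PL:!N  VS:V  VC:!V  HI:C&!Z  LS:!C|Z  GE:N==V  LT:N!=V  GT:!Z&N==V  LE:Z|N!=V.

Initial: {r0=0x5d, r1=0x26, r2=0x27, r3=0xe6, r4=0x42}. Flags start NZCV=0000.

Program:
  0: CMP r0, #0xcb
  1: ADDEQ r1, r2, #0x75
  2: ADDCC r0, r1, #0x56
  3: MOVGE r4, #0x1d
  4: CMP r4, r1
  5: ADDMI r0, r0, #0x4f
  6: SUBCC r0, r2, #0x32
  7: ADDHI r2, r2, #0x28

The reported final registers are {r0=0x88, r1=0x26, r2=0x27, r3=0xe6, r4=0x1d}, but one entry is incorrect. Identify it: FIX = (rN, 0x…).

[0] flags=1001 → (cmp)
[1] flags=1001 EQ?F → skip
[2] flags=1001 CC?T → r0=0x7c
[3] flags=1001 GE?T → r4=0x1d
[4] flags=1000 → (cmp)
[5] flags=1000 MI?T → r0=0xcb
[6] flags=1000 CC?T → r0=0xf5
[7] flags=1000 HI?F → skip

FIX = (r0, 0xf5)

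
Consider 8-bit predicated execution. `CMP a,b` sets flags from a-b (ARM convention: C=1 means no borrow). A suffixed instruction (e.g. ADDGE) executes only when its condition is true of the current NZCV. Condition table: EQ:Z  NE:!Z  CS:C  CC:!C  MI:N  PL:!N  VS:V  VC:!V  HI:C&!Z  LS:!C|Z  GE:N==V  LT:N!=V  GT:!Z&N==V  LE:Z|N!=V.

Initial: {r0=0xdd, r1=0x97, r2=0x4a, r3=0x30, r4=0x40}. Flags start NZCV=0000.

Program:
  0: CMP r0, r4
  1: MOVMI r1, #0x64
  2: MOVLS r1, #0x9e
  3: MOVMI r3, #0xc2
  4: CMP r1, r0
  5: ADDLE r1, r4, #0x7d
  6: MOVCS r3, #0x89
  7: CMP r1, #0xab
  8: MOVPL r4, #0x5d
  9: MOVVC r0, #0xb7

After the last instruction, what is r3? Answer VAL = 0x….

0: ✓ CMP  NZCV=1010
1: ✓ MOVMI  r1←0x64
2: · MOVLS
3: ✓ MOVMI  r3←0xc2
4: ✓ CMP  NZCV=1001
5: · ADDLE
6: · MOVCS
7: ✓ CMP  NZCV=1001
8: · MOVPL
9: · MOVVC

VAL = 0xc2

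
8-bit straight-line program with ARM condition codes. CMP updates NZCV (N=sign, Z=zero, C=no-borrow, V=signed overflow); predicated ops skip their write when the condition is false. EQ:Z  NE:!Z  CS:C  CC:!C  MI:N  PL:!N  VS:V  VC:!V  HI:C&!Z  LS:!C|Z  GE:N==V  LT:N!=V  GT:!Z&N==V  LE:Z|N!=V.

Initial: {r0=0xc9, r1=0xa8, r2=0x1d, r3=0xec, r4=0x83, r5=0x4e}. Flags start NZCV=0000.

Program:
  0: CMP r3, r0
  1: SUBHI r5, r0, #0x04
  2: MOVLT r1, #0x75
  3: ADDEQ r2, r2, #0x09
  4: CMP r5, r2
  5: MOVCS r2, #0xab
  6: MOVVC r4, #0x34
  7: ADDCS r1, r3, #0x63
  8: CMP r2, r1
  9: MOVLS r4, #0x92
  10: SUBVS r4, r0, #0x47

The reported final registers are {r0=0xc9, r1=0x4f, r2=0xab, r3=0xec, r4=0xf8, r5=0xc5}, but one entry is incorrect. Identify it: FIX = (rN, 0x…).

FIX = (r4, 0x82)

0: ✓ CMP  NZCV=0010
1: ✓ SUBHI  r5←0xc5
2: · MOVLT
3: · ADDEQ
4: ✓ CMP  NZCV=1010
5: ✓ MOVCS  r2←0xab
6: ✓ MOVVC  r4←0x34
7: ✓ ADDCS  r1←0x4f
8: ✓ CMP  NZCV=0011
9: · MOVLS
10: ✓ SUBVS  r4←0x82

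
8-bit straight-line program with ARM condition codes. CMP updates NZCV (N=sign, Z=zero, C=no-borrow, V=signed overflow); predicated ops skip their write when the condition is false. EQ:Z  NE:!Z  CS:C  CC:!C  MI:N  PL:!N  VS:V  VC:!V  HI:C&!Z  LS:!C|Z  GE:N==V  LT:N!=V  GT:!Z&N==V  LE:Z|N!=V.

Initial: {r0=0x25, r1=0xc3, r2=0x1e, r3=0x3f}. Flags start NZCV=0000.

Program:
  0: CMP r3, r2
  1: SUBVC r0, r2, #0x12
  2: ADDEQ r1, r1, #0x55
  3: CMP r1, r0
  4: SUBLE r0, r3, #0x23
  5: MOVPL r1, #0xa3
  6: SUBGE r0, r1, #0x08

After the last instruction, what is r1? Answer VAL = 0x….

[0] flags=0010 → (cmp)
[1] flags=0010 VC?T → r0=0x0c
[2] flags=0010 EQ?F → skip
[3] flags=1010 → (cmp)
[4] flags=1010 LE?T → r0=0x1c
[5] flags=1010 PL?F → skip
[6] flags=1010 GE?F → skip

VAL = 0xc3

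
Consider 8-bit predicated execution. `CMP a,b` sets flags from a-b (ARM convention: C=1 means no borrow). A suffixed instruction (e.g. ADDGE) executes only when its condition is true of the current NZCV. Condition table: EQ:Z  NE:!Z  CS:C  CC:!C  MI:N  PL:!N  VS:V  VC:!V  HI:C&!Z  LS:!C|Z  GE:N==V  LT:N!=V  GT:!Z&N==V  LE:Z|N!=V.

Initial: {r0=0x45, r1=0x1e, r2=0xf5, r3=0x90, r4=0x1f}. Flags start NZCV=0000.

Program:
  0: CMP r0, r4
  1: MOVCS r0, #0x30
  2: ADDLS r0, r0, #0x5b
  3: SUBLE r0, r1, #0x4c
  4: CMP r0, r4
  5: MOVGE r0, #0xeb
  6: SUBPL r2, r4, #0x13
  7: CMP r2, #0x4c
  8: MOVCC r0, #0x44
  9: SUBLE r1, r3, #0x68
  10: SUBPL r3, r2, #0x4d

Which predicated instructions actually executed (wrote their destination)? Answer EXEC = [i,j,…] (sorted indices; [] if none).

EXEC = [1,5,6,8,9]

0: ✓ CMP  NZCV=0010
1: ✓ MOVCS  r0←0x30
2: · ADDLS
3: · SUBLE
4: ✓ CMP  NZCV=0010
5: ✓ MOVGE  r0←0xeb
6: ✓ SUBPL  r2←0x0c
7: ✓ CMP  NZCV=1000
8: ✓ MOVCC  r0←0x44
9: ✓ SUBLE  r1←0x28
10: · SUBPL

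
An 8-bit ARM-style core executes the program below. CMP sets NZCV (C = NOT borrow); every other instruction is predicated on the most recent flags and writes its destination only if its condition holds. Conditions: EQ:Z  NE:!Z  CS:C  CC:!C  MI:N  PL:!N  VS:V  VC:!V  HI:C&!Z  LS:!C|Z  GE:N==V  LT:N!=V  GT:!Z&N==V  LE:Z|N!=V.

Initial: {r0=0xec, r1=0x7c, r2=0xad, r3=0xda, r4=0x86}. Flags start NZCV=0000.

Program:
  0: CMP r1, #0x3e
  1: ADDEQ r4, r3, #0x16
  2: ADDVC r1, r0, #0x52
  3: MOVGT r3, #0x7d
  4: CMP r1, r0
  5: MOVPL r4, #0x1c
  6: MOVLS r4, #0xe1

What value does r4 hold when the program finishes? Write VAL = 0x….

0: ✓ CMP  NZCV=0010
1: · ADDEQ
2: ✓ ADDVC  r1←0x3e
3: ✓ MOVGT  r3←0x7d
4: ✓ CMP  NZCV=0000
5: ✓ MOVPL  r4←0x1c
6: ✓ MOVLS  r4←0xe1

VAL = 0xe1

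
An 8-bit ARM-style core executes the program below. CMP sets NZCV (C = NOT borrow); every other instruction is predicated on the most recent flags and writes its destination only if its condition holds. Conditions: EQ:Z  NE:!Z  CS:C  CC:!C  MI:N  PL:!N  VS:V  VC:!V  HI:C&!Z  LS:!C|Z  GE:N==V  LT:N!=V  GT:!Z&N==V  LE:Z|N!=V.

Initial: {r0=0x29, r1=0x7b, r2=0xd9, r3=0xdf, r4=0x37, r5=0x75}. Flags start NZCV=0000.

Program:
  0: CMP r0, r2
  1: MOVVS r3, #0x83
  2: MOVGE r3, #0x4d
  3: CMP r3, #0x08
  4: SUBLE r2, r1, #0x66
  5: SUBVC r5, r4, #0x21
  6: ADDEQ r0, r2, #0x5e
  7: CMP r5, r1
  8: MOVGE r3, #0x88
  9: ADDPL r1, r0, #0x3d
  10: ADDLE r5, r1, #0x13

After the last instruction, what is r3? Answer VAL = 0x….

VAL = 0x4d

[0] flags=0000 → (cmp)
[1] flags=0000 VS?F → skip
[2] flags=0000 GE?T → r3=0x4d
[3] flags=0010 → (cmp)
[4] flags=0010 LE?F → skip
[5] flags=0010 VC?T → r5=0x16
[6] flags=0010 EQ?F → skip
[7] flags=1000 → (cmp)
[8] flags=1000 GE?F → skip
[9] flags=1000 PL?F → skip
[10] flags=1000 LE?T → r5=0x8e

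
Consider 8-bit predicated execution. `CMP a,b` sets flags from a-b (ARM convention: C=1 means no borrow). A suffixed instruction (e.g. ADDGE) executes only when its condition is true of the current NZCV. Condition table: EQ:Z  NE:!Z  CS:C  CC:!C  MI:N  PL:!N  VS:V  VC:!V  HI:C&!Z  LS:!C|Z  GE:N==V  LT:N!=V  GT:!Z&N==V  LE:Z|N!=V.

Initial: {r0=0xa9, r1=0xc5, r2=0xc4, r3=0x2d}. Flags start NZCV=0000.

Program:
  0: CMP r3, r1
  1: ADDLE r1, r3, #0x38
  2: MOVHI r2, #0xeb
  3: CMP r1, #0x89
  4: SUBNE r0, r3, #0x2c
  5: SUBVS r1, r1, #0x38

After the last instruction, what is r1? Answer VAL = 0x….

VAL = 0xc5

[0] flags=0000 → (cmp)
[1] flags=0000 LE?F → skip
[2] flags=0000 HI?F → skip
[3] flags=0010 → (cmp)
[4] flags=0010 NE?T → r0=0x01
[5] flags=0010 VS?F → skip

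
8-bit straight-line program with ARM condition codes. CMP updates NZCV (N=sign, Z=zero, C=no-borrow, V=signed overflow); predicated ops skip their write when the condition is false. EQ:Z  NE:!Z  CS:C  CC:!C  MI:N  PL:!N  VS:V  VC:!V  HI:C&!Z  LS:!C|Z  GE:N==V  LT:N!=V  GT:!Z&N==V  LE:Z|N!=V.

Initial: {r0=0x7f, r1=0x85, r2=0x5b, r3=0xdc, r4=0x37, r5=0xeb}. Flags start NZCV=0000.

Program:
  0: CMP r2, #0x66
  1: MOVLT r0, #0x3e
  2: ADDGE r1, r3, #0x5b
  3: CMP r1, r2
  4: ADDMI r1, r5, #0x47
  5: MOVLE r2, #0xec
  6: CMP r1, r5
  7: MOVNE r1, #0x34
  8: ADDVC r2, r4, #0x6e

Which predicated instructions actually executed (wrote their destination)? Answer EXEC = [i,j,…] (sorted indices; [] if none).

EXEC = [1,5,7,8]

0: ✓ CMP  NZCV=1000
1: ✓ MOVLT  r0←0x3e
2: · ADDGE
3: ✓ CMP  NZCV=0011
4: · ADDMI
5: ✓ MOVLE  r2←0xec
6: ✓ CMP  NZCV=1000
7: ✓ MOVNE  r1←0x34
8: ✓ ADDVC  r2←0xa5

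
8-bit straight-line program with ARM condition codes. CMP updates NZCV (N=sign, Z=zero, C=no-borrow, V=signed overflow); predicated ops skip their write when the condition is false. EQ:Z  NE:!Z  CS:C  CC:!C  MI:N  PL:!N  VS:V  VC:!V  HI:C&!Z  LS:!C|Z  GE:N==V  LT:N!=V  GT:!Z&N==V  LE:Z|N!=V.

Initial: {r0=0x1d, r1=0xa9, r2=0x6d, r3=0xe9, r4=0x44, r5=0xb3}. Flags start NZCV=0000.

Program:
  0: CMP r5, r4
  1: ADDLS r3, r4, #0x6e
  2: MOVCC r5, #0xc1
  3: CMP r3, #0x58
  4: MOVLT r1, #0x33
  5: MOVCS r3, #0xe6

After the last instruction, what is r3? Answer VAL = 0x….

VAL = 0xe6

0: ✓ CMP  NZCV=0011
1: · ADDLS
2: · MOVCC
3: ✓ CMP  NZCV=1010
4: ✓ MOVLT  r1←0x33
5: ✓ MOVCS  r3←0xe6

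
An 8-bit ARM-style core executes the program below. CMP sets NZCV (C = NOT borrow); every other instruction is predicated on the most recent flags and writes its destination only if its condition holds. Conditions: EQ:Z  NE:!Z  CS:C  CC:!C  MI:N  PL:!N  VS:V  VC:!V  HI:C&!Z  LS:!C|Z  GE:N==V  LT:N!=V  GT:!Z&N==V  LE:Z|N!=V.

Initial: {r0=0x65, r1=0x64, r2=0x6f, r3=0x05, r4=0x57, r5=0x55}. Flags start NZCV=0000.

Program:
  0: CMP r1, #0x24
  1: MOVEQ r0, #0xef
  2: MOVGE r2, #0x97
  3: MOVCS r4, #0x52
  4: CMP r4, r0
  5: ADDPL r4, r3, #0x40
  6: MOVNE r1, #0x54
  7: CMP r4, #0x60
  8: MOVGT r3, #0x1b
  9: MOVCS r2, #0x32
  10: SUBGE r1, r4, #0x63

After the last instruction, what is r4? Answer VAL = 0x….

0: ✓ CMP  NZCV=0010
1: · MOVEQ
2: ✓ MOVGE  r2←0x97
3: ✓ MOVCS  r4←0x52
4: ✓ CMP  NZCV=1000
5: · ADDPL
6: ✓ MOVNE  r1←0x54
7: ✓ CMP  NZCV=1000
8: · MOVGT
9: · MOVCS
10: · SUBGE

VAL = 0x52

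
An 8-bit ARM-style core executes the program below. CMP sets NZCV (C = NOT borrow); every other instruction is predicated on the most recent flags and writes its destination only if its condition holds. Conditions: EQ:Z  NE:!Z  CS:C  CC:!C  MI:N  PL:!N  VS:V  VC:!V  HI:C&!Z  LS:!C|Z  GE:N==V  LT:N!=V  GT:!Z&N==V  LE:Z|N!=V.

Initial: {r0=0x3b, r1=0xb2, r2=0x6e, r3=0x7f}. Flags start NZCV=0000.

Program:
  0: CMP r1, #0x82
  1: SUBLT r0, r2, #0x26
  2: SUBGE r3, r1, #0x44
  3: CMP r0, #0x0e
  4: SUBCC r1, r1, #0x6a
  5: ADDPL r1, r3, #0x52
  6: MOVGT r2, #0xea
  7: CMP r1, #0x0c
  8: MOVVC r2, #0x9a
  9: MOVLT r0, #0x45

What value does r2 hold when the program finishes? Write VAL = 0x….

VAL = 0x9a

0: ✓ CMP  NZCV=0010
1: · SUBLT
2: ✓ SUBGE  r3←0x6e
3: ✓ CMP  NZCV=0010
4: · SUBCC
5: ✓ ADDPL  r1←0xc0
6: ✓ MOVGT  r2←0xea
7: ✓ CMP  NZCV=1010
8: ✓ MOVVC  r2←0x9a
9: ✓ MOVLT  r0←0x45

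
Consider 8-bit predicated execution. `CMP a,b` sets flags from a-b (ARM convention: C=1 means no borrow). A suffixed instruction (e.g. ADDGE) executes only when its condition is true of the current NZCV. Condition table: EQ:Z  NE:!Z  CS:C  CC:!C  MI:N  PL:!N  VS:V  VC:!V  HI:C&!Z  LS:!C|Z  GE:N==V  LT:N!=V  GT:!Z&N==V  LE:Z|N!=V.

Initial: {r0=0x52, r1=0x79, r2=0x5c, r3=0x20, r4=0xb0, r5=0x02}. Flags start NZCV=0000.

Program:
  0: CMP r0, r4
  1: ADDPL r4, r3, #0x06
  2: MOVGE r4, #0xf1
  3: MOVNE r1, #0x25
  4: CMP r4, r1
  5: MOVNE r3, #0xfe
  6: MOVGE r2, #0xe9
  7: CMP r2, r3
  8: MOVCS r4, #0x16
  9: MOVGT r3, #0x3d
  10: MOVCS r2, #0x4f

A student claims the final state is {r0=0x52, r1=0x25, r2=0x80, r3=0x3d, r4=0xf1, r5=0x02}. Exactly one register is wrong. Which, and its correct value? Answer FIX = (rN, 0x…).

FIX = (r2, 0x5c)

0: ✓ CMP  NZCV=1001
1: · ADDPL
2: ✓ MOVGE  r4←0xf1
3: ✓ MOVNE  r1←0x25
4: ✓ CMP  NZCV=1010
5: ✓ MOVNE  r3←0xfe
6: · MOVGE
7: ✓ CMP  NZCV=0000
8: · MOVCS
9: ✓ MOVGT  r3←0x3d
10: · MOVCS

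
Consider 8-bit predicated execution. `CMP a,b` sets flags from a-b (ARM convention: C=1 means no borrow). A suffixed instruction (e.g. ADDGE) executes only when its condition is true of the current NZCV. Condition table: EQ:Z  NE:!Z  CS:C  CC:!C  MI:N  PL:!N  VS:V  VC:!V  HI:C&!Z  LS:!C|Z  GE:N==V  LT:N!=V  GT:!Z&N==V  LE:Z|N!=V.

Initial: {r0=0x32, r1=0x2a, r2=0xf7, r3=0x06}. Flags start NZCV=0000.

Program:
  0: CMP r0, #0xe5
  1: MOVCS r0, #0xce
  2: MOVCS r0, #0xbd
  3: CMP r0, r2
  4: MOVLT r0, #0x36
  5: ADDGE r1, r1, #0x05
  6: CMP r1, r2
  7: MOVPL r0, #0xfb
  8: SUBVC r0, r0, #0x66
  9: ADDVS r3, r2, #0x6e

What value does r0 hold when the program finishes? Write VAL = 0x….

0: ✓ CMP  NZCV=0000
1: · MOVCS
2: · MOVCS
3: ✓ CMP  NZCV=0000
4: · MOVLT
5: ✓ ADDGE  r1←0x2f
6: ✓ CMP  NZCV=0000
7: ✓ MOVPL  r0←0xfb
8: ✓ SUBVC  r0←0x95
9: · ADDVS

VAL = 0x95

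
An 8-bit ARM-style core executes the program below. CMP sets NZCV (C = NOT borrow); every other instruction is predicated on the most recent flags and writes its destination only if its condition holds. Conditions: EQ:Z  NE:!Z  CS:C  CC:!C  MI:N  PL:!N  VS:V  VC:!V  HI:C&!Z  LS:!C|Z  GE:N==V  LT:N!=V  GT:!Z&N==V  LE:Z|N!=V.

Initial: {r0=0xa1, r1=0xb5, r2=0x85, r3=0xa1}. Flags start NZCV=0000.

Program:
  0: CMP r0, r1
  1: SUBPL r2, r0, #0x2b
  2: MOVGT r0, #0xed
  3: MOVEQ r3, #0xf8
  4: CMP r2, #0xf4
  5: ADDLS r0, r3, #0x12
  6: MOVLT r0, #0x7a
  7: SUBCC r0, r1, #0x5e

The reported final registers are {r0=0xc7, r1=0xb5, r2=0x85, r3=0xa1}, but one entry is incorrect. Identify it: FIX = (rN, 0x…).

[0] flags=1000 → (cmp)
[1] flags=1000 PL?F → skip
[2] flags=1000 GT?F → skip
[3] flags=1000 EQ?F → skip
[4] flags=1000 → (cmp)
[5] flags=1000 LS?T → r0=0xb3
[6] flags=1000 LT?T → r0=0x7a
[7] flags=1000 CC?T → r0=0x57

FIX = (r0, 0x57)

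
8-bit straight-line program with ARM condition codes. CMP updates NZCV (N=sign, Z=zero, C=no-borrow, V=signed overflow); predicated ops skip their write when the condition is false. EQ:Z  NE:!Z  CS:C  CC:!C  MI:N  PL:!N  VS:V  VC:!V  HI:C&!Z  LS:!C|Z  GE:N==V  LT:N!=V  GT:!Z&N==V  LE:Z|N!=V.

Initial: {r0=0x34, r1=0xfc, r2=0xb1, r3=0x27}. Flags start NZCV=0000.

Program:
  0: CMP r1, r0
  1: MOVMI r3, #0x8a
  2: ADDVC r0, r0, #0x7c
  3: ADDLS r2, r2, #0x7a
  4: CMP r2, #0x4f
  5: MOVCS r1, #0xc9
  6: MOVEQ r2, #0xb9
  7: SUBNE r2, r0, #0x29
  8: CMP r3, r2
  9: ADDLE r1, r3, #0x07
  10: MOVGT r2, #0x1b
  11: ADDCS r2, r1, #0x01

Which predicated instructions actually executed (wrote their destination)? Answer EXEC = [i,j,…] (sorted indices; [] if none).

[0] flags=1010 → (cmp)
[1] flags=1010 MI?T → r3=0x8a
[2] flags=1010 VC?T → r0=0xb0
[3] flags=1010 LS?F → skip
[4] flags=0011 → (cmp)
[5] flags=0011 CS?T → r1=0xc9
[6] flags=0011 EQ?F → skip
[7] flags=0011 NE?T → r2=0x87
[8] flags=0010 → (cmp)
[9] flags=0010 LE?F → skip
[10] flags=0010 GT?T → r2=0x1b
[11] flags=0010 CS?T → r2=0xca

EXEC = [1,2,5,7,10,11]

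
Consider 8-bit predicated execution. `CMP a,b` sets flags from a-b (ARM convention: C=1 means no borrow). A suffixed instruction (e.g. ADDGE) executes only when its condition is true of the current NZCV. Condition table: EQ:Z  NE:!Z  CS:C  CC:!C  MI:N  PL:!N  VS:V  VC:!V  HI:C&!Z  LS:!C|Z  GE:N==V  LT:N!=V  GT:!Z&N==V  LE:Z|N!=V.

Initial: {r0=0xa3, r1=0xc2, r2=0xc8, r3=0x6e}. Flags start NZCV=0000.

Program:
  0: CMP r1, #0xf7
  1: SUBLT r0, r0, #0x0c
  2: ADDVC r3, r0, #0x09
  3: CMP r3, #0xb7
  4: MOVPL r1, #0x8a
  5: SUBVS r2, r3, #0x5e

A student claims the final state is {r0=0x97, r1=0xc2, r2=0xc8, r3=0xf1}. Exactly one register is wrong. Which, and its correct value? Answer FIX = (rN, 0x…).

0: ✓ CMP  NZCV=1000
1: ✓ SUBLT  r0←0x97
2: ✓ ADDVC  r3←0xa0
3: ✓ CMP  NZCV=1000
4: · MOVPL
5: · SUBVS

FIX = (r3, 0xa0)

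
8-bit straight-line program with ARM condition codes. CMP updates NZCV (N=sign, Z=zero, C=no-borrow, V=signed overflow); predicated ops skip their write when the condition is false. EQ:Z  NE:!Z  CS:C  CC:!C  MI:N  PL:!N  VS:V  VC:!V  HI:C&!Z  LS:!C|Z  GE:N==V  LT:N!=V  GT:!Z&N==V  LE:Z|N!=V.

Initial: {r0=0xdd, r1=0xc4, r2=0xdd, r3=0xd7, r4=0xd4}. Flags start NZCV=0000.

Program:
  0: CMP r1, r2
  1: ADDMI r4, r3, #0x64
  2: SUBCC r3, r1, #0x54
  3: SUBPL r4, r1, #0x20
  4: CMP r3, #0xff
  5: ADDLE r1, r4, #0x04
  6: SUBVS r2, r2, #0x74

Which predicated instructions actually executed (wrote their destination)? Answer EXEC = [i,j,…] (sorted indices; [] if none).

[0] flags=1000 → (cmp)
[1] flags=1000 MI?T → r4=0x3b
[2] flags=1000 CC?T → r3=0x70
[3] flags=1000 PL?F → skip
[4] flags=0000 → (cmp)
[5] flags=0000 LE?F → skip
[6] flags=0000 VS?F → skip

EXEC = [1,2]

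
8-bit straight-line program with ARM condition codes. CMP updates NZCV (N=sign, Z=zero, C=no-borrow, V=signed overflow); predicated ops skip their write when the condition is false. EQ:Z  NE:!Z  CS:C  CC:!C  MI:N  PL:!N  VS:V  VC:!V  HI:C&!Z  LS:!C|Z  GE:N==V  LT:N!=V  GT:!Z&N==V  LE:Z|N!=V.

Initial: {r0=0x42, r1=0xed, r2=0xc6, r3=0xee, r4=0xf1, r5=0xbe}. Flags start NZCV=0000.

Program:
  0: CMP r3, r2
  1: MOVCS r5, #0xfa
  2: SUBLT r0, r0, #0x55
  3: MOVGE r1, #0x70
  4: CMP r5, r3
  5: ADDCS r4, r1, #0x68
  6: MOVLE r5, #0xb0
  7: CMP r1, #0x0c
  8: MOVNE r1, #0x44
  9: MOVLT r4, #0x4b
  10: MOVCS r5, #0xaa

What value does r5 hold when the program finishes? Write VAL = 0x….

0: ✓ CMP  NZCV=0010
1: ✓ MOVCS  r5←0xfa
2: · SUBLT
3: ✓ MOVGE  r1←0x70
4: ✓ CMP  NZCV=0010
5: ✓ ADDCS  r4←0xd8
6: · MOVLE
7: ✓ CMP  NZCV=0010
8: ✓ MOVNE  r1←0x44
9: · MOVLT
10: ✓ MOVCS  r5←0xaa

VAL = 0xaa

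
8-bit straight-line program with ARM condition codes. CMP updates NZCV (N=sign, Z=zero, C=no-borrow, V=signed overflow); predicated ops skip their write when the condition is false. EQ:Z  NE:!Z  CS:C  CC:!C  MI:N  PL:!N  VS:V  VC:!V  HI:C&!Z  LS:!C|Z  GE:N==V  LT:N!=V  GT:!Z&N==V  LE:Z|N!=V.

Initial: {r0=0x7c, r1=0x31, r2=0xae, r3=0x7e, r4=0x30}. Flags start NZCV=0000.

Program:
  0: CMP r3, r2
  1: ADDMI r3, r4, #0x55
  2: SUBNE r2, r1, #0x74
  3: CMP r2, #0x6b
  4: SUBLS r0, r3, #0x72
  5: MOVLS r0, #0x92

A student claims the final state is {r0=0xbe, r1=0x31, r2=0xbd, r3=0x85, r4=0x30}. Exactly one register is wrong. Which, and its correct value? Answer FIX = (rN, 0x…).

[0] flags=1001 → (cmp)
[1] flags=1001 MI?T → r3=0x85
[2] flags=1001 NE?T → r2=0xbd
[3] flags=0011 → (cmp)
[4] flags=0011 LS?F → skip
[5] flags=0011 LS?F → skip

FIX = (r0, 0x7c)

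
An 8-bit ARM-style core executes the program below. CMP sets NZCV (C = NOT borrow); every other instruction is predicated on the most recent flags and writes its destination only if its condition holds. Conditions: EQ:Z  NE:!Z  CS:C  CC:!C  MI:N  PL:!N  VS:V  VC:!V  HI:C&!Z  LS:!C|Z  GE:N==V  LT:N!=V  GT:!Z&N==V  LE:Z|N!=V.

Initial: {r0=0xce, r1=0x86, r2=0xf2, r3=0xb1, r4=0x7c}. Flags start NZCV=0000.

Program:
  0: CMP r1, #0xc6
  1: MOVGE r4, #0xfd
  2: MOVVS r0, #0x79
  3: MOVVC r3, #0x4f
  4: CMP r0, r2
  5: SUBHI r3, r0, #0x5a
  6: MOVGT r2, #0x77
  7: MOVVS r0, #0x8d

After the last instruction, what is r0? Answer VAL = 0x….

0: ✓ CMP  NZCV=1000
1: · MOVGE
2: · MOVVS
3: ✓ MOVVC  r3←0x4f
4: ✓ CMP  NZCV=1000
5: · SUBHI
6: · MOVGT
7: · MOVVS

VAL = 0xce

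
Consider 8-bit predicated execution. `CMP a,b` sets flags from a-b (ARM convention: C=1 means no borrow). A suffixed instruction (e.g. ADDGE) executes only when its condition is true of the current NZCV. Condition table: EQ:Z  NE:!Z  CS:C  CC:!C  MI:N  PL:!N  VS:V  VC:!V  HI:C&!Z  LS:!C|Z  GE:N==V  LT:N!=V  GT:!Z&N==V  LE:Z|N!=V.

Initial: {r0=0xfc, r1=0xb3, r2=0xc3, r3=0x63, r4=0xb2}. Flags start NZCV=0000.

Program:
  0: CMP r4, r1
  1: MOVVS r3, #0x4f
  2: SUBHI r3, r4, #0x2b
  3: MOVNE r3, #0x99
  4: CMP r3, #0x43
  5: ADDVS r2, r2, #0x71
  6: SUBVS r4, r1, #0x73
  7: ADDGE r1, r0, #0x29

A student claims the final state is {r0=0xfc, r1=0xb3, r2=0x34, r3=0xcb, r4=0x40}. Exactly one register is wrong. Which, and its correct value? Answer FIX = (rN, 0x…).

FIX = (r3, 0x99)

0: ✓ CMP  NZCV=1000
1: · MOVVS
2: · SUBHI
3: ✓ MOVNE  r3←0x99
4: ✓ CMP  NZCV=0011
5: ✓ ADDVS  r2←0x34
6: ✓ SUBVS  r4←0x40
7: · ADDGE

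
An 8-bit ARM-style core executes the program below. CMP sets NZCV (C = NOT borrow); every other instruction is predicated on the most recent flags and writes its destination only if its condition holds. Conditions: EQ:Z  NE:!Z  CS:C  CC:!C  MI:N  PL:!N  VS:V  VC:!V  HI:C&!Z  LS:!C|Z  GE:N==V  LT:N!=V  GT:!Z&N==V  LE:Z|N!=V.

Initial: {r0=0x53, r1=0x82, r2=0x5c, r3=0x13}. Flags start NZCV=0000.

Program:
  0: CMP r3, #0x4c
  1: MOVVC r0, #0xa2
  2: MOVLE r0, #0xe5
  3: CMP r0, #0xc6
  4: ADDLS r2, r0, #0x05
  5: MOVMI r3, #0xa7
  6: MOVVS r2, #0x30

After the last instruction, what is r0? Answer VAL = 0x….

0: ✓ CMP  NZCV=1000
1: ✓ MOVVC  r0←0xa2
2: ✓ MOVLE  r0←0xe5
3: ✓ CMP  NZCV=0010
4: · ADDLS
5: · MOVMI
6: · MOVVS

VAL = 0xe5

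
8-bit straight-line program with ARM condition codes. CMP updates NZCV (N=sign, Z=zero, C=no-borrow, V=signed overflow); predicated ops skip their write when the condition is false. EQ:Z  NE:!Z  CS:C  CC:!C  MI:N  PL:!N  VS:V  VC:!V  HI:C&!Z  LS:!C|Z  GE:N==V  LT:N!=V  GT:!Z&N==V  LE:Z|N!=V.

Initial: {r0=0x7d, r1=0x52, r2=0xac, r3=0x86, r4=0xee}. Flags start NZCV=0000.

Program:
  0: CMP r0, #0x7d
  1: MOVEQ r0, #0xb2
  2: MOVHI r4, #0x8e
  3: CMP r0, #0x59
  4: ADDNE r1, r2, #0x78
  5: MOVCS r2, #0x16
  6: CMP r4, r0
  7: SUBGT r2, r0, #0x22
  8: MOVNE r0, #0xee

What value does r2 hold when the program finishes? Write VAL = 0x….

0: ✓ CMP  NZCV=0110
1: ✓ MOVEQ  r0←0xb2
2: · MOVHI
3: ✓ CMP  NZCV=0011
4: ✓ ADDNE  r1←0x24
5: ✓ MOVCS  r2←0x16
6: ✓ CMP  NZCV=0010
7: ✓ SUBGT  r2←0x90
8: ✓ MOVNE  r0←0xee

VAL = 0x90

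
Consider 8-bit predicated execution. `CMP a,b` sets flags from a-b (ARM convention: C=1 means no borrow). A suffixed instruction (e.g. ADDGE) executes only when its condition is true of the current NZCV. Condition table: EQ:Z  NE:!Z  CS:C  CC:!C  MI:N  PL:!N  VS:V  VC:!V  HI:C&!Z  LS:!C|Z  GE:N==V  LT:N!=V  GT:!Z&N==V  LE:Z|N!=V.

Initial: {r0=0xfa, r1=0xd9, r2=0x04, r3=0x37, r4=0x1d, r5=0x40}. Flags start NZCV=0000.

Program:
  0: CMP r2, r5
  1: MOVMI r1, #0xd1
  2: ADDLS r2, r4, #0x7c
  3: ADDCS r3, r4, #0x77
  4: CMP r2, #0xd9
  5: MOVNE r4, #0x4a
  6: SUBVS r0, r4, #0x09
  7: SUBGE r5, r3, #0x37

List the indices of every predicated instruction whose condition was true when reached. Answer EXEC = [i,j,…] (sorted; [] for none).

EXEC = [1,2,5]

0: ✓ CMP  NZCV=1000
1: ✓ MOVMI  r1←0xd1
2: ✓ ADDLS  r2←0x99
3: · ADDCS
4: ✓ CMP  NZCV=1000
5: ✓ MOVNE  r4←0x4a
6: · SUBVS
7: · SUBGE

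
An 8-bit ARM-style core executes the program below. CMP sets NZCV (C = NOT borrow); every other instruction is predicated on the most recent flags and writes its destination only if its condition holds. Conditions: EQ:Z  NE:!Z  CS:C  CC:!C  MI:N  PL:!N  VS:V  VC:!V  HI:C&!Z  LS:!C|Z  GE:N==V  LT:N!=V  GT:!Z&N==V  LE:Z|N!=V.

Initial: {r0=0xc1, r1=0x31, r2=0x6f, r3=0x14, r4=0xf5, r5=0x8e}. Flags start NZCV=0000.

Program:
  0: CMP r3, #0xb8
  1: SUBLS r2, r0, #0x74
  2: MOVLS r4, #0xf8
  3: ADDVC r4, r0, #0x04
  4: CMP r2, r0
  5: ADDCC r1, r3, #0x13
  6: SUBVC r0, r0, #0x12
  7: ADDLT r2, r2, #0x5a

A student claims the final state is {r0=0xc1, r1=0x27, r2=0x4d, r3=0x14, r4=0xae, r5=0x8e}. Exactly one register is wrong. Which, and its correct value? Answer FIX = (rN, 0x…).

FIX = (r4, 0xc5)

[0] flags=0000 → (cmp)
[1] flags=0000 LS?T → r2=0x4d
[2] flags=0000 LS?T → r4=0xf8
[3] flags=0000 VC?T → r4=0xc5
[4] flags=1001 → (cmp)
[5] flags=1001 CC?T → r1=0x27
[6] flags=1001 VC?F → skip
[7] flags=1001 LT?F → skip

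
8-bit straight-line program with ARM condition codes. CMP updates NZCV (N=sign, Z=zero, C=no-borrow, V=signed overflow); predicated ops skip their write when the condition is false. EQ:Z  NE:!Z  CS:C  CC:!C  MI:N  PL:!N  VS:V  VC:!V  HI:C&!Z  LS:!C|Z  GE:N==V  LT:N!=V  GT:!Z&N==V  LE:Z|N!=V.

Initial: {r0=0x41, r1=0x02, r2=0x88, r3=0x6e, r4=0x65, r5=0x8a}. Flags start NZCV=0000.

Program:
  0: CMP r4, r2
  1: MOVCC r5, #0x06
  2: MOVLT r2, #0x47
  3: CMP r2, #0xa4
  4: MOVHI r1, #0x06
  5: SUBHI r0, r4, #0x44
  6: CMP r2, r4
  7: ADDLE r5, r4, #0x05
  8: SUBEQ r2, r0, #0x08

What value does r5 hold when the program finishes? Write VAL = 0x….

[0] flags=1001 → (cmp)
[1] flags=1001 CC?T → r5=0x06
[2] flags=1001 LT?F → skip
[3] flags=1000 → (cmp)
[4] flags=1000 HI?F → skip
[5] flags=1000 HI?F → skip
[6] flags=0011 → (cmp)
[7] flags=0011 LE?T → r5=0x6a
[8] flags=0011 EQ?F → skip

VAL = 0x6a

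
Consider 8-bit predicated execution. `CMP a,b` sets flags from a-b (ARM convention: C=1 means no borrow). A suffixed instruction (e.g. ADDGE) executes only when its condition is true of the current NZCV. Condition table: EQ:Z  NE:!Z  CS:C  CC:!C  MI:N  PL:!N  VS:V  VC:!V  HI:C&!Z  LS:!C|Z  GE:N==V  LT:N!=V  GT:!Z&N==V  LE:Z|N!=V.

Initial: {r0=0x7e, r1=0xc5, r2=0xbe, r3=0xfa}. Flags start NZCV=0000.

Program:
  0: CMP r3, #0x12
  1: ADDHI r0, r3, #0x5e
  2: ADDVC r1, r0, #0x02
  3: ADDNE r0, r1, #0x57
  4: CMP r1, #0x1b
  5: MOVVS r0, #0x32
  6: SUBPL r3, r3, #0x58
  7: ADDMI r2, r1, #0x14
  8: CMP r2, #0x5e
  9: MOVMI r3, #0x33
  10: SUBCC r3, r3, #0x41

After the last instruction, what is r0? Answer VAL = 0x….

VAL = 0xb1

0: ✓ CMP  NZCV=1010
1: ✓ ADDHI  r0←0x58
2: ✓ ADDVC  r1←0x5a
3: ✓ ADDNE  r0←0xb1
4: ✓ CMP  NZCV=0010
5: · MOVVS
6: ✓ SUBPL  r3←0xa2
7: · ADDMI
8: ✓ CMP  NZCV=0011
9: · MOVMI
10: · SUBCC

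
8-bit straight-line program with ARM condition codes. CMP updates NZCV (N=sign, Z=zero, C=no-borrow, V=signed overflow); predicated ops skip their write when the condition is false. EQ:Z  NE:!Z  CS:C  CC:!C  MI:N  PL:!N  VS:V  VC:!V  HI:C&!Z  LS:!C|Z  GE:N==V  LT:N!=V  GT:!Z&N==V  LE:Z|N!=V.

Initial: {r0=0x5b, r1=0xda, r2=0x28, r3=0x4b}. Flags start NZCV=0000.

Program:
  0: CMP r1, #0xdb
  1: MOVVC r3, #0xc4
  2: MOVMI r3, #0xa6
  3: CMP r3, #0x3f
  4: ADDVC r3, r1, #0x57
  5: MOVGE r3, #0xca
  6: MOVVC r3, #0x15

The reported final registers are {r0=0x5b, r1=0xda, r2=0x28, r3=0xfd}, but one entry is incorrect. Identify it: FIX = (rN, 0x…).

FIX = (r3, 0xa6)

[0] flags=1000 → (cmp)
[1] flags=1000 VC?T → r3=0xc4
[2] flags=1000 MI?T → r3=0xa6
[3] flags=0011 → (cmp)
[4] flags=0011 VC?F → skip
[5] flags=0011 GE?F → skip
[6] flags=0011 VC?F → skip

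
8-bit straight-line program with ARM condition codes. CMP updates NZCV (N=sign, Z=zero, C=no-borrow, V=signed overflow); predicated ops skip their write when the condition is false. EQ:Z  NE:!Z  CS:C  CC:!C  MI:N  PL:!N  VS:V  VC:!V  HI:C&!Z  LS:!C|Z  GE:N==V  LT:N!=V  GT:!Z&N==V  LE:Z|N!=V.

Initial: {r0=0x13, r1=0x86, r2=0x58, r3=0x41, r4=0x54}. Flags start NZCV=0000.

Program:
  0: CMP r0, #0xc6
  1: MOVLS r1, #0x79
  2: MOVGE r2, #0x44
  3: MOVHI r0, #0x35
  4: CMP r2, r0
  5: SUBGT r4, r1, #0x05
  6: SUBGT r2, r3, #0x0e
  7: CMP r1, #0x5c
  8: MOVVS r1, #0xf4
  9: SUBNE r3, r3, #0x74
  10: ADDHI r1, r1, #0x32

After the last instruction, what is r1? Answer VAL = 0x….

0: ✓ CMP  NZCV=0000
1: ✓ MOVLS  r1←0x79
2: ✓ MOVGE  r2←0x44
3: · MOVHI
4: ✓ CMP  NZCV=0010
5: ✓ SUBGT  r4←0x74
6: ✓ SUBGT  r2←0x33
7: ✓ CMP  NZCV=0010
8: · MOVVS
9: ✓ SUBNE  r3←0xcd
10: ✓ ADDHI  r1←0xab

VAL = 0xab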